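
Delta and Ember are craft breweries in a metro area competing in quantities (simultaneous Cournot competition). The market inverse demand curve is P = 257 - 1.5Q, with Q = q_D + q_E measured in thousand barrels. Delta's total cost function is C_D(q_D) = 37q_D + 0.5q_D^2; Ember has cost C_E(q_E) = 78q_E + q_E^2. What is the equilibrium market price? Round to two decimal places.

154.11

Delta's profit: π_D = (257 - 1.5Q)q_D - (37q_D + (1/2)q_D²). Setting ∂π_D/∂q_D = 0: 220 - 4q_D - (3/2)(q_E) = 0.
Ember's profit: π_E = (257 - 1.5Q)q_E - (78q_E + q_E²). Setting ∂π_E/∂q_E = 0: 179 - 5q_E - (3/2)(q_D) = 0.
Rearranging gives the reaction functions q_D = (220 - (3/2)q_E)/4 and q_E = (179 - (3/2)q_D)/5.
Solving the pair: q_D = 46.8451, q_E = 1544/71.
Total output Q = 68.5915, so price P = 257 - (3/2)·68.5915 = 154.1127.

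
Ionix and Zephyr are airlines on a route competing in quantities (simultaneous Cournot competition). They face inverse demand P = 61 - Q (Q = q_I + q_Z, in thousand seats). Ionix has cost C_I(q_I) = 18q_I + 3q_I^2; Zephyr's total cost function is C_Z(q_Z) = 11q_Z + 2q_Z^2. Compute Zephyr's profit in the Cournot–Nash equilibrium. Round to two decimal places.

173.09

Ionix's profit: π_I = (61 - Q)q_I - (18q_I + 3q_I²). Setting ∂π_I/∂q_I = 0: 43 - 8q_I - (q_Z) = 0.
Zephyr's first-order condition: 50 - 6q_Z - (q_I) = 0.
Rearranging gives the reaction functions q_I = (43 - q_Z)/8 and q_Z = (50 - q_I)/6.
Substituting one into the other gives q_I = 208/47 and q_Z = 357/47.
Price P = 61 - 565/47 = 48.9787.
Zephyr's profit: 48.9787·(357/47) - 11·(357/47) - 2(357/47)² = 173.0860.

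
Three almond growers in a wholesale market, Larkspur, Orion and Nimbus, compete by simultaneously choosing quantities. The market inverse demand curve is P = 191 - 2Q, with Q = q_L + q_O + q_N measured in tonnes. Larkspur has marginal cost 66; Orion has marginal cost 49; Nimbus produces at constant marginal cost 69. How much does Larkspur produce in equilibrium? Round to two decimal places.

13.88

Larkspur's profit: π_L = (191 - 2Q)q_L - (66q_L). Setting ∂π_L/∂q_L = 0: 125 - 4q_L - 2(q_O + q_N) = 0.
Orion's first-order condition: 142 - 4q_O - 2(q_L + q_N) = 0.
Nimbus's first-order condition: 122 - 4q_N - 2(q_L + q_O) = 0.
Adding the 3 first-order conditions: 389 − 8Q = 0, so Q = 389/8.
Back-substituting: q_L = (125 − 389/4)/2 = 111/8, q_O = (142 − 389/4)/2 = 179/8, q_N = (122 − 389/4)/2 = 99/8.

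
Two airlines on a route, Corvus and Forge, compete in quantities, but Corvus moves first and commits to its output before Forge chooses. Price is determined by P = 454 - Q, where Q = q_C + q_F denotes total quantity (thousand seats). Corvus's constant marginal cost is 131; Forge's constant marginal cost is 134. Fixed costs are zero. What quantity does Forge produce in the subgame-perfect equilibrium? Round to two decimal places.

78.50

The follower Forge best-responds to any q_C: π_F = (454 - Q)q_F - 134q_F.
∂π_F/∂q_F = 320 - q_C - 2q_F = 0 gives the reaction function q_F = (320 - q_C)/2.
Corvus substitutes q_F(q_C) into its own profit: π_C = q_C(454 - q_C - (320 - q_C)/2) - 131q_C = (294 - (1/2)q_C)q_C - 131q_C.
Maximising: ∂π_C/∂q_C = 163 - q_C = 0, giving q_C = 163.
Then q_F = (320 - 163)/2 = 157/2.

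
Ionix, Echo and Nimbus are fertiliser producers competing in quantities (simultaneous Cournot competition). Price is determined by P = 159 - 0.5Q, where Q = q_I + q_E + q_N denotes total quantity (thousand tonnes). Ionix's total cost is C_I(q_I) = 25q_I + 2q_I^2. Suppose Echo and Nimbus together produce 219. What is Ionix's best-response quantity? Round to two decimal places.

4.90

With rivals' combined output fixed at 219, Ionix's profit is π_I = (159 - (1/2)·219 - (1/2)q_I)q_I - (25q_I + 2q_I²) = (99/2 - (1/2)q_I)q_I - (25q_I + 2q_I²).
∂π_I/∂q_I = 49/2 - 5q_I = 0, so q_I = 49/10.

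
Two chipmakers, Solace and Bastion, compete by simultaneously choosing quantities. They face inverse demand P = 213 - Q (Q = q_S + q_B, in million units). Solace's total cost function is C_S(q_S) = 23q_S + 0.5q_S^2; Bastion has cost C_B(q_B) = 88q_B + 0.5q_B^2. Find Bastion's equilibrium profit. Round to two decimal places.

Solace's profit: π_S = (213 - Q)q_S - (23q_S + (1/2)q_S²). Setting ∂π_S/∂q_S = 0: 190 - 3q_S - (q_B) = 0.
Bastion's profit: π_B = (213 - Q)q_B - (88q_B + (1/2)q_B²). Setting ∂π_B/∂q_B = 0: 125 - 3q_B - (q_S) = 0.
Rearranging gives the reaction functions q_S = (190 - q_B)/3 and q_B = (125 - q_S)/3.
Solving the pair: q_S = 445/8, q_B = 185/8.
Price P = 213 - 315/4 = 537/4.
Bastion's profit: (537/4)·(185/8) - 88·(185/8) - (1/2)(185/8)² = 802.1484.

802.15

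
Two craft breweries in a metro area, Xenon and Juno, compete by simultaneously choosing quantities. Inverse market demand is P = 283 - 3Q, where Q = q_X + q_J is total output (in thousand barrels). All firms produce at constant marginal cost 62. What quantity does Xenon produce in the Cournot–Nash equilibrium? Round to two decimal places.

A representative firm's profit is π_i = q_i(283 - 3Q) - 62q_i.
First-order condition (treating rivals' output as given): 221 - 6q_i - 3q_j = 0.
With identical firms every q_j equals q_i, so q_j = q_i and 221 = 9q_i, giving q_i = 221/9.

24.56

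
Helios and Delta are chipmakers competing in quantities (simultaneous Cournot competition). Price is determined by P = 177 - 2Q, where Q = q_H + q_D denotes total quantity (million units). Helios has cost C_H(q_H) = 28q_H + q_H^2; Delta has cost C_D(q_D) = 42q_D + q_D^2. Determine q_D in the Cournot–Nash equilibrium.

16

Helios's profit: π_H = (177 - 2Q)q_H - (28q_H + q_H²). Setting ∂π_H/∂q_H = 0: 149 - 6q_H - 2(q_D) = 0.
Delta's first-order condition: 135 - 6q_D - 2(q_H) = 0.
Best responses: q_H = (149 - 2q_D)/6, q_D = (135 - 2q_H)/6.
Solving the pair: q_H = 39/2, q_D = 16.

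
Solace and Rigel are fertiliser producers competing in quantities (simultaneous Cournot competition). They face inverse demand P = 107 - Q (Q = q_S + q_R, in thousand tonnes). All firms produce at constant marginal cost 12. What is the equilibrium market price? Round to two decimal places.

43.67

A representative firm's profit is π_i = q_i(107 - Q) - 12q_i.
First-order condition (treating rivals' output as given): 95 - 2q_i - q_j = 0.
With identical firms every q_j equals q_i, so q_j = q_i and 95 = 3q_i, giving q_i = 95/3.
Total output Q = 190/3, so price P = 107 - 190/3 = 131/3.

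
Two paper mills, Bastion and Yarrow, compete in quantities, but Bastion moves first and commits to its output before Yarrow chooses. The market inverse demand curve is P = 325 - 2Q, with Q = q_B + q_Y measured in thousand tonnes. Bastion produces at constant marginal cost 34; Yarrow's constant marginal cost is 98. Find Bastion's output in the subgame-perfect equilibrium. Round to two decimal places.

The follower Yarrow best-responds to any q_B: π_Y = (325 - 2Q)q_Y - 98q_Y.
Follower FOC: 227 - 2q_B - 4q_Y = 0, so q_Y(q_B) = (227 - 2q_B)/4.
The leader anticipates this reaction. Substituting into P = 325 - 2Q gives P = 423/2 - q_B, so π_B = (423/2 - q_B)q_B - 34q_B.
Leader FOC: 355/2 - 2q_B = 0, so q_B = 355/4.
Then q_Y = (227 - 2·(355/4))/4 = 99/8.

88.75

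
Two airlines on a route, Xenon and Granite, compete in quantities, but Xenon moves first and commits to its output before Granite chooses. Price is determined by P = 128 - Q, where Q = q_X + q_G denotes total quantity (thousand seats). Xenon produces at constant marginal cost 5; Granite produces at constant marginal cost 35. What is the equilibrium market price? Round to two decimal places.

43.25

The follower Granite best-responds to any q_X: π_G = (128 - Q)q_G - 35q_G.
Follower FOC: 93 - q_X - 2q_G = 0, so q_G(q_X) = (93 - q_X)/2.
Xenon substitutes q_G(q_X) into its own profit: π_X = q_X(128 - q_X - (93 - q_X)/2) - 5q_X = (163/2 - (1/2)q_X)q_X - 5q_X.
The leader's first-order condition 153/2 - q_X = 0 yields q_X = 153/2.
Then q_G = (93 - 153/2)/2 = 33/4.
Total output Q = 339/4, so price P = 128 - 339/4 = 173/4.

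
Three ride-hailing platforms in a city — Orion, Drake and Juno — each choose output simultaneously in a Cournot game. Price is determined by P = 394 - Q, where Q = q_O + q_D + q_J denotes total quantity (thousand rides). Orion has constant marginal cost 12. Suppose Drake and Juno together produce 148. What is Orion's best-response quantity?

117

With rivals' combined output fixed at 148, Orion's profit is π_O = (394 - 148 - q_O)q_O - (12q_O) = (246 - q_O)q_O - (12q_O).
∂π_O/∂q_O = 234 - 2q_O = 0, so q_O = 117.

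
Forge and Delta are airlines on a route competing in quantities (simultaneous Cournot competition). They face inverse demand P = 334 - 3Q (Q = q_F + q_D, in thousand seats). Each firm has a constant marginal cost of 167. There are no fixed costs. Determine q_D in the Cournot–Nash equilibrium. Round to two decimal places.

Each firm earns π_i = (334 - 3Q)q_i - 167q_i.
First-order condition (treating rivals' output as given): 167 - 6q_i - 3q_j = 0.
By symmetry each firm produces the same amount; substituting q_j = q_i yields q_i = 167/9.

18.56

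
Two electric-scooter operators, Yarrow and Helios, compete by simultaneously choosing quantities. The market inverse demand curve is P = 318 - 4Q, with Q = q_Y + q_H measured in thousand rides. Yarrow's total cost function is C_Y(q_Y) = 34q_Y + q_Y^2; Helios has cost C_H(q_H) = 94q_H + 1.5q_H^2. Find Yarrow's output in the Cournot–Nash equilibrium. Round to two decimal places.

23.70

Yarrow's profit: π_Y = (318 - 4Q)q_Y - (34q_Y + q_Y²). Setting ∂π_Y/∂q_Y = 0: 284 - 10q_Y - 4(q_H) = 0.
Helios's profit: π_H = (318 - 4Q)q_H - (94q_H + (3/2)q_H²). Setting ∂π_H/∂q_H = 0: 224 - 11q_H - 4(q_Y) = 0.
Rearranging gives the reaction functions q_Y = (284 - 4q_H)/10 and q_H = (224 - 4q_Y)/11.
Substituting one into the other gives q_Y = 1114/47 and q_H = 552/47.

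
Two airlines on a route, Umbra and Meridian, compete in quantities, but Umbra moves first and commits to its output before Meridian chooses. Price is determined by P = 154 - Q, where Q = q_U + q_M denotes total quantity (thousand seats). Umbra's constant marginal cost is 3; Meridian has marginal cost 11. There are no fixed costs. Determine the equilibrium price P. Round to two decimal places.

Solve by backward induction. Given q_U, the follower Meridian maximises π_M = (154 - q_U - q_M)q_M - 11q_M.
Follower FOC: 143 - q_U - 2q_M = 0, so q_M(q_U) = (143 - q_U)/2.
Umbra substitutes q_M(q_U) into its own profit: π_U = q_U(154 - q_U - (143 - q_U)/2) - 3q_U = (165/2 - (1/2)q_U)q_U - 3q_U.
The leader's first-order condition 159/2 - q_U = 0 yields q_U = 159/2.
Then q_M = (143 - 159/2)/2 = 127/4.
Total output Q = 445/4, so price P = 154 - 445/4 = 171/4.

42.75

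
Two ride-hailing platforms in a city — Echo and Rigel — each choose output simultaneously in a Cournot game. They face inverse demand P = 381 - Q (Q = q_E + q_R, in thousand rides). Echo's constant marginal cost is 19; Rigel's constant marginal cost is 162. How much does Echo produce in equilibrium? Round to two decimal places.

Echo's profit: π_E = (381 - Q)q_E - (19q_E). Setting ∂π_E/∂q_E = 0: 362 - 2q_E - (q_R) = 0.
Rigel's first-order condition: 219 - 2q_R - (q_E) = 0.
Rearranging gives the reaction functions q_E = (362 - q_R)/2 and q_R = (219 - q_E)/2.
Substituting one into the other gives q_E = 505/3 and q_R = 76/3.

168.33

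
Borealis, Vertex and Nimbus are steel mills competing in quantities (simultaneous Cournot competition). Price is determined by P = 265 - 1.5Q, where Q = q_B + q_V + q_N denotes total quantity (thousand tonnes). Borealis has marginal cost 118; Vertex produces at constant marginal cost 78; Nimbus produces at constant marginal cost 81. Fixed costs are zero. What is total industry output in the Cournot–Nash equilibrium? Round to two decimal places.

86.33

Borealis's profit: π_B = (265 - 1.5Q)q_B - (118q_B). Setting ∂π_B/∂q_B = 0: 147 - 3q_B - (3/2)(q_V + q_N) = 0.
Vertex's profit: π_V = (265 - 1.5Q)q_V - (78q_V). Setting ∂π_V/∂q_V = 0: 187 - 3q_V - (3/2)(q_B + q_N) = 0.
Nimbus's profit: π_N = (265 - 1.5Q)q_N - (81q_N). Setting ∂π_N/∂q_N = 0: 184 - 3q_N - (3/2)(q_B + q_V) = 0.
Adding the 3 conditions: 518 − 3Q − 3Q = 0, i.e. Q = 259/3.
Back-substituting: q_B = (147 − 259/2)/(3/2) = 35/3, q_V = (187 − 259/2)/(3/2) = 115/3, q_N = (184 − 259/2)/(3/2) = 109/3.
Total output Q = 35/3 + 115/3 + 109/3 = 259/3.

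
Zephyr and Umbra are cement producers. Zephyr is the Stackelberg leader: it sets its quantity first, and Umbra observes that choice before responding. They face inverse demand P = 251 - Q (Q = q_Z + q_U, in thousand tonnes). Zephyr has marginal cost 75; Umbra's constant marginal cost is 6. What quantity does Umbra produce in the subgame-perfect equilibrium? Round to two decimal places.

95.75

Solve by backward induction. Given q_Z, the follower Umbra maximises π_U = (251 - q_Z - q_U)q_U - 6q_U.
Setting the follower's marginal profit to zero, 245 - q_Z - 2q_U = 0, i.e. q_U = (245 - q_Z)/2.
Zephyr substitutes q_U(q_Z) into its own profit: π_Z = q_Z(251 - q_Z - (245 - q_Z)/2) - 75q_Z = (257/2 - (1/2)q_Z)q_Z - 75q_Z.
Leader FOC: 107/2 - q_Z = 0, so q_Z = 107/2.
Then q_U = (245 - 107/2)/2 = 383/4.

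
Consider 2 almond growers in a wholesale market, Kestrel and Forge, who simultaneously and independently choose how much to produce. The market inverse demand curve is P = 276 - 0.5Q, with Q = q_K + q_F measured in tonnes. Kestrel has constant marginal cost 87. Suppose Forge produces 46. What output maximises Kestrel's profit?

166

With the rival's output fixed at 46, Kestrel's profit is π_K = (276 - (1/2)·46 - (1/2)q_K)q_K - (87q_K) = (253 - (1/2)q_K)q_K - (87q_K).
∂π_K/∂q_K = 166 - q_K = 0, so q_K = 166.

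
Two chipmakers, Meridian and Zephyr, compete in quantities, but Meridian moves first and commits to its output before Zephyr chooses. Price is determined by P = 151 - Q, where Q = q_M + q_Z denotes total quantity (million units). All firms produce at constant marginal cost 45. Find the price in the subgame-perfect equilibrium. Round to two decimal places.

71.50

Solve by backward induction. Given q_M, the follower Zephyr maximises π_Z = (151 - q_M - q_Z)q_Z - 45q_Z.
Setting the follower's marginal profit to zero, 106 - q_M - 2q_Z = 0, i.e. q_Z = (106 - q_M)/2.
Meridian substitutes q_Z(q_M) into its own profit: π_M = q_M(151 - q_M - (106 - q_M)/2) - 45q_M = (98 - (1/2)q_M)q_M - 45q_M.
Maximising: ∂π_M/∂q_M = 53 - q_M = 0, giving q_M = 53.
Then q_Z = (106 - 53)/2 = 53/2.
Total output Q = 159/2, so price P = 151 - 159/2 = 143/2.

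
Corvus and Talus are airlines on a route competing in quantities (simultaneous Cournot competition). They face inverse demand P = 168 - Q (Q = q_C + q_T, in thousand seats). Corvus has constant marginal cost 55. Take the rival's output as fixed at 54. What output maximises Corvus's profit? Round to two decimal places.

29.50

With the rival's output fixed at 54, Corvus's profit is π_C = (168 - 54 - q_C)q_C - (55q_C) = (114 - q_C)q_C - (55q_C).
∂π_C/∂q_C = 59 - 2q_C = 0, so q_C = 59/2.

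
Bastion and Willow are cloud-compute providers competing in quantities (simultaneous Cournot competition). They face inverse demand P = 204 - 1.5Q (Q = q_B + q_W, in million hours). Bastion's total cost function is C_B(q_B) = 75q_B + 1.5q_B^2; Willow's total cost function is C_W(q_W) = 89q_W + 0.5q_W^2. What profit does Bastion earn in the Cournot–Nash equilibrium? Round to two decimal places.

748.27

Bastion's profit: π_B = (204 - 1.5Q)q_B - (75q_B + (3/2)q_B²). Setting ∂π_B/∂q_B = 0: 129 - 6q_B - (3/2)(q_W) = 0.
Willow's first-order condition: 115 - 4q_W - (3/2)(q_B) = 0.
Rearranging gives the reaction functions q_B = (129 - (3/2)q_W)/6 and q_W = (115 - (3/2)q_B)/4.
Solving the pair: q_B = 458/29, q_W = 662/29.
Price P = 204 - (3/2)·(1120/29) = 146.0690.
Bastion's profit: 146.0690·(458/29) - 75·(458/29) - (3/2)(458/29)² = 748.2663.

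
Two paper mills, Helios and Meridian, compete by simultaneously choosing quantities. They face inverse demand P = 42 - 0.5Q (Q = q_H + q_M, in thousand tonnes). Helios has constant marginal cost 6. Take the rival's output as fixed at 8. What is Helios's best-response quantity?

With the rival's output fixed at 8, Helios's profit is π_H = (42 - (1/2)·8 - (1/2)q_H)q_H - (6q_H) = (38 - (1/2)q_H)q_H - (6q_H).
∂π_H/∂q_H = 32 - q_H = 0, so q_H = 32.

32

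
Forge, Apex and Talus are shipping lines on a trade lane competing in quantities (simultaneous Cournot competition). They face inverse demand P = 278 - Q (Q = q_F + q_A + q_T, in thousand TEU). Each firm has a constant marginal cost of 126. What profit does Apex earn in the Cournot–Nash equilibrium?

A representative firm's profit is π_i = q_i(278 - Q) - 126q_i.
Setting ∂π_i/∂q_i = 0 with rivals' quantities fixed: 152 - 2q_i - Σ_{j≠i} q_j = 0.
By symmetry each firm produces the same amount; substituting Σ_{j≠i} q_j = 2q_i yields q_i = 152/4 = 38.
Price P = 278 - 114 = 164.
Apex's profit: (164 - 126)·38 = 1444.

1444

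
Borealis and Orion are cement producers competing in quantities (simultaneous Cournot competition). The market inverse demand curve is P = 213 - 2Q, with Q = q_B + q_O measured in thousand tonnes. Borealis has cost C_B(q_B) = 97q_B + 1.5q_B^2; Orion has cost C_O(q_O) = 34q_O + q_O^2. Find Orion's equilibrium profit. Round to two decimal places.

Borealis's profit: π_B = (213 - 2Q)q_B - (97q_B + (3/2)q_B²). Setting ∂π_B/∂q_B = 0: 116 - 7q_B - 2(q_O) = 0.
Orion's profit: π_O = (213 - 2Q)q_O - (34q_O + q_O²). Setting ∂π_O/∂q_O = 0: 179 - 6q_O - 2(q_B) = 0.
Best responses: q_B = (116 - 2q_O)/7, q_O = (179 - 2q_B)/6.
Solving the pair: q_B = 169/19, q_O = 1021/38.
Price P = 213 - 2·(1359/38) = 141.4737.
Orion's profit: 141.4737·(1021/38) - 34·(1021/38) - (1021/38)² = 2165.7361.

2165.74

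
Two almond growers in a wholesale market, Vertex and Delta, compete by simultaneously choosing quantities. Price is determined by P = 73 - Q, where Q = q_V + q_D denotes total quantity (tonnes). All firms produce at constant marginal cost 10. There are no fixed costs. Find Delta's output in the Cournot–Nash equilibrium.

21

Each firm earns π_i = (73 - Q)q_i - 10q_i.
Setting ∂π_i/∂q_i = 0 with rivals' quantities fixed: 63 - 2q_i - q_j = 0.
By symmetry each firm produces the same amount; substituting q_j = q_i yields q_i = 63/3 = 21.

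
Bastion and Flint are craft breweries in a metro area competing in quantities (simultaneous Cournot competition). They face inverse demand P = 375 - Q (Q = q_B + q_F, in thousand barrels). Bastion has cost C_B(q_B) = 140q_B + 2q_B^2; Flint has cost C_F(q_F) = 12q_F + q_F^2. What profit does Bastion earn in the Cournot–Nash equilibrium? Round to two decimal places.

Bastion's profit: π_B = (375 - Q)q_B - (140q_B + 2q_B²). Setting ∂π_B/∂q_B = 0: 235 - 6q_B - (q_F) = 0.
Flint's first-order condition: 363 - 4q_F - (q_B) = 0.
Best responses: q_B = (235 - q_F)/6, q_F = (363 - q_B)/4.
Solving the pair: q_B = 577/23, q_F = 1943/23.
Price P = 375 - 109.5652 = 265.4348.
Bastion's profit: 265.4348·(577/23) - 140·(577/23) - 2(577/23)² = 1888.0662.

1888.07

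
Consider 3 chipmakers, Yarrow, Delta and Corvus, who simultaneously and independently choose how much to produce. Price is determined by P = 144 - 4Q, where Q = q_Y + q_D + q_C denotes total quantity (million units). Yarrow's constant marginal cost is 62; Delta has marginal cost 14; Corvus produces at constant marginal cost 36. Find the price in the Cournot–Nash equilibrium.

64

Yarrow's profit: π_Y = (144 - 4Q)q_Y - (62q_Y). Setting ∂π_Y/∂q_Y = 0: 82 - 8q_Y - 4(q_D + q_C) = 0.
Delta's profit: π_D = (144 - 4Q)q_D - (14q_D). Setting ∂π_D/∂q_D = 0: 130 - 8q_D - 4(q_Y + q_C) = 0.
Corvus's profit: π_C = (144 - 4Q)q_C - (36q_C). Setting ∂π_C/∂q_C = 0: 108 - 8q_C - 4(q_Y + q_D) = 0.
Summing all 3 equations gives 320 − 16Q = 0, hence Q = 20.
Back-substituting: q_Y = (82 − 80)/4 = 1/2, q_D = (130 − 80)/4 = 25/2, q_C = (108 − 80)/4 = 7.
Total output Q = 20, so price P = 144 - 4·20 = 64.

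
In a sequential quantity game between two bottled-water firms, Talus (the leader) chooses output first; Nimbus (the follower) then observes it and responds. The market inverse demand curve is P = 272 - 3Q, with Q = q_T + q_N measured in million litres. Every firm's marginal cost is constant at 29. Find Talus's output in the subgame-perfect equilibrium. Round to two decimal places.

40.50

Solve by backward induction. Given q_T, the follower Nimbus maximises π_N = (272 - 3q_T - 3q_N)q_N - 29q_N.
Setting the follower's marginal profit to zero, 243 - 3q_T - 6q_N = 0, i.e. q_N = (243 - 3q_T)/6.
Talus substitutes q_N(q_T) into its own profit: π_T = q_T(272 - 3q_T - (243 - 3q_T)/2) - 29q_T = (301/2 - (3/2)q_T)q_T - 29q_T.
The leader's first-order condition 243/2 - 3q_T = 0 yields q_T = 81/2.
Then q_N = (243 - 3·(81/2))/6 = 81/4.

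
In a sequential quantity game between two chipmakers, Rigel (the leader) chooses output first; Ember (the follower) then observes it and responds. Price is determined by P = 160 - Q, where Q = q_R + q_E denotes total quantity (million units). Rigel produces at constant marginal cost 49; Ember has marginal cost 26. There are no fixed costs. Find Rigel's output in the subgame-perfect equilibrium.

44

Solve by backward induction. Given q_R, the follower Ember maximises π_E = (160 - q_R - q_E)q_E - 26q_E.
∂π_E/∂q_E = 134 - q_R - 2q_E = 0 gives the reaction function q_E = (134 - q_R)/2.
The leader anticipates this reaction. Substituting into P = 160 - Q gives P = 93 - (1/2)q_R, so π_R = (93 - (1/2)q_R)q_R - 49q_R.
The leader's first-order condition 44 - q_R = 0 yields q_R = 44.
Then q_E = (134 - 44)/2 = 45.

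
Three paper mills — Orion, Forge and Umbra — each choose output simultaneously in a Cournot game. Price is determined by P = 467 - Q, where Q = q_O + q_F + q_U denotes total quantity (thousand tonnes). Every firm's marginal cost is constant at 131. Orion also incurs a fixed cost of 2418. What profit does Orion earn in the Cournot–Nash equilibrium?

A representative firm's profit is π_i = q_i(467 - Q) - 131q_i.
First-order condition (treating rivals' output as given): 336 - 2q_i - Σ_{j≠i} q_j = 0.
By symmetry each firm produces the same amount; substituting Σ_{j≠i} q_j = 2q_i yields q_i = 336/4 = 84.
Price P = 467 - 252 = 215.
Orion's profit: (215 - 131)·84 - 2418 = 4638.

4638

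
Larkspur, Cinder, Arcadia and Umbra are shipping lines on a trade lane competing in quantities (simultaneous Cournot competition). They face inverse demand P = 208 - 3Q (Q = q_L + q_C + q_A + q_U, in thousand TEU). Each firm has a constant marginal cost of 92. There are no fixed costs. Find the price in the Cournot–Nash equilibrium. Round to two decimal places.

115.20

A representative firm's profit is π_i = q_i(208 - 3Q) - 92q_i.
Setting ∂π_i/∂q_i = 0 with rivals' quantities fixed: 116 - 6q_i - 3·Σ_{j≠i} q_j = 0.
With identical firms every q_j equals q_i, so Σ_{j≠i} q_j = 3q_i and 116 = 15q_i, giving q_i = 116/15.
Total output Q = 464/15, so price P = 208 - 3·(464/15) = 576/5.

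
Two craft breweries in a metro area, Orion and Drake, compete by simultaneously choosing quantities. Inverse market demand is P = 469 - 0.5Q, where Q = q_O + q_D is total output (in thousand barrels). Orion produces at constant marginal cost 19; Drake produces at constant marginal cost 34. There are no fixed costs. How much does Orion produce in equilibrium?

310

Orion's profit: π_O = (469 - 0.5Q)q_O - (19q_O). Setting ∂π_O/∂q_O = 0: 450 - q_O - (1/2)(q_D) = 0.
Drake's profit: π_D = (469 - 0.5Q)q_D - (34q_D). Setting ∂π_D/∂q_D = 0: 435 - q_D - (1/2)(q_O) = 0.
So q_O = (450 - (1/2)q_D) and q_D = (435 - (1/2)q_O).
Solving the pair: q_O = 310, q_D = 280.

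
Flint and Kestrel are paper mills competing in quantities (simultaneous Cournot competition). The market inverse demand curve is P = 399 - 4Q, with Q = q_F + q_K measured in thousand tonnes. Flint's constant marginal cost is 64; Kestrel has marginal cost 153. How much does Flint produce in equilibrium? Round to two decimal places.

35.33

Flint's profit: π_F = (399 - 4Q)q_F - (64q_F). Setting ∂π_F/∂q_F = 0: 335 - 8q_F - 4(q_K) = 0.
Kestrel's profit: π_K = (399 - 4Q)q_K - (153q_K). Setting ∂π_K/∂q_K = 0: 246 - 8q_K - 4(q_F) = 0.
Best responses: q_F = (335 - 4q_K)/8, q_K = (246 - 4q_F)/8.
Substituting one into the other gives q_F = 106/3 and q_K = 157/12.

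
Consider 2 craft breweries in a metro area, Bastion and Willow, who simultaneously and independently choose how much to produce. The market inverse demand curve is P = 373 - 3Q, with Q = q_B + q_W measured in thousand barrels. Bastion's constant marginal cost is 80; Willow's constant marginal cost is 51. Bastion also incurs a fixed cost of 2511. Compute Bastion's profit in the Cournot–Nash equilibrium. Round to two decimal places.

Bastion's profit: π_B = (373 - 3Q)q_B - (80q_B). Setting ∂π_B/∂q_B = 0: 293 - 6q_B - 3(q_W) = 0.
Willow's first-order condition: 322 - 6q_W - 3(q_B) = 0.
Rearranging gives the reaction functions q_B = (293 - 3q_W)/6 and q_W = (322 - 3q_B)/6.
Substituting one into the other gives q_B = 88/3 and q_W = 39.
Price P = 373 - 3·(205/3) = 168.
Bastion's profit: (168 - 80)·(88/3) - 2511 = 211/3.

70.33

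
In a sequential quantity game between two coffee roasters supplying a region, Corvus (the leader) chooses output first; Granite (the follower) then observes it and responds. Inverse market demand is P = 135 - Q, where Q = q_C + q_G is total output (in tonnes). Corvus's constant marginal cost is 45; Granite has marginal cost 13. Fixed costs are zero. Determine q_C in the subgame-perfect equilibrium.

The follower Granite best-responds to any q_C: π_G = (135 - Q)q_G - 13q_G.
Follower FOC: 122 - q_C - 2q_G = 0, so q_G(q_C) = (122 - q_C)/2.
The leader anticipates this reaction. Substituting into P = 135 - Q gives P = 74 - (1/2)q_C, so π_C = (74 - (1/2)q_C)q_C - 45q_C.
Leader FOC: 29 - q_C = 0, so q_C = 29.
Then q_G = (122 - 29)/2 = 93/2.

29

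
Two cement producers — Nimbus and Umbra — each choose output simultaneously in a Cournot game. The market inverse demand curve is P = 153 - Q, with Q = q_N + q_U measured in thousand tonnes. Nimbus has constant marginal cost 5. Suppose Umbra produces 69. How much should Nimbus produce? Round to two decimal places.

With the rival's output fixed at 69, Nimbus's profit is π_N = (153 - 69 - q_N)q_N - (5q_N) = (84 - q_N)q_N - (5q_N).
∂π_N/∂q_N = 79 - 2q_N = 0, so q_N = 79/2.

39.50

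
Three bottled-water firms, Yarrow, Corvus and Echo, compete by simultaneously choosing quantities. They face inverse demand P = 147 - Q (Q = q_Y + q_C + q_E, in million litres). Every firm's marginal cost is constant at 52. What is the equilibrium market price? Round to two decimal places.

A representative firm's profit is π_i = q_i(147 - Q) - 52q_i.
First-order condition (treating rivals' output as given): 95 - 2q_i - Σ_{j≠i} q_j = 0.
With identical firms every q_j equals q_i, so Σ_{j≠i} q_j = 2q_i and 95 = 4q_i, giving q_i = 95/4.
Total output Q = 285/4, so price P = 147 - 285/4 = 303/4.

75.75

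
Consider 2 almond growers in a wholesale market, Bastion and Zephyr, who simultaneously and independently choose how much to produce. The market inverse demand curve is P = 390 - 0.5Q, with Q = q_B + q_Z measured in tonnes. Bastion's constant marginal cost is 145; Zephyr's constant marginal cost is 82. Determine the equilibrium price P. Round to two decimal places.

205.67

Bastion's profit: π_B = (390 - 0.5Q)q_B - (145q_B). Setting ∂π_B/∂q_B = 0: 245 - q_B - (1/2)(q_Z) = 0.
Zephyr's profit: π_Z = (390 - 0.5Q)q_Z - (82q_Z). Setting ∂π_Z/∂q_Z = 0: 308 - q_Z - (1/2)(q_B) = 0.
Best responses: q_B = (245 - (1/2)q_Z), q_Z = (308 - (1/2)q_B).
Solving the pair: q_B = 364/3, q_Z = 742/3.
Total output Q = 1106/3, so price P = 390 - (1/2)·(1106/3) = 617/3.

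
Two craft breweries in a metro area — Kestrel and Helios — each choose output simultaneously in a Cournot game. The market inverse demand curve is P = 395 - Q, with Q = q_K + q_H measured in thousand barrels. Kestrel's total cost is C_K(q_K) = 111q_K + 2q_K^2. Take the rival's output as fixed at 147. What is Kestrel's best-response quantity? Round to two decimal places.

With the rival's output fixed at 147, Kestrel's profit is π_K = (395 - 147 - q_K)q_K - (111q_K + 2q_K²) = (248 - q_K)q_K - (111q_K + 2q_K²).
∂π_K/∂q_K = 137 - 6q_K = 0, so q_K = 137/6.

22.83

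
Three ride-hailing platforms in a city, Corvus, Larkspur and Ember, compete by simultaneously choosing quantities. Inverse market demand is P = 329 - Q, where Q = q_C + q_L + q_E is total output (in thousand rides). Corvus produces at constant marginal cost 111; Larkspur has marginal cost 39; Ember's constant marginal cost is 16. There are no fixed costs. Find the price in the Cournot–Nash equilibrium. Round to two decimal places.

Corvus's profit: π_C = (329 - Q)q_C - (111q_C). Setting ∂π_C/∂q_C = 0: 218 - 2q_C - (q_L + q_E) = 0.
Larkspur's profit: π_L = (329 - Q)q_L - (39q_L). Setting ∂π_L/∂q_L = 0: 290 - 2q_L - (q_C + q_E) = 0.
Ember's first-order condition: 313 - 2q_E - (q_C + q_L) = 0.
Adding the 3 first-order conditions: 821 − 4Q = 0, so Q = 821/4.
Back-substituting: q_C = (218 − 821/4) = 51/4, q_L = (290 − 821/4) = 339/4, q_E = (313 − 821/4) = 431/4.
Total output Q = 821/4, so price P = 329 - 821/4 = 495/4.

123.75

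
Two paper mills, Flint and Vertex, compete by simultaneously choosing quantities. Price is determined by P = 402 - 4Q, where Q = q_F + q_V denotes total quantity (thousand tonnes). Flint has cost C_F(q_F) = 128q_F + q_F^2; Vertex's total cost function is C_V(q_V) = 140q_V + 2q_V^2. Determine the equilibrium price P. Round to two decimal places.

257.23

Flint's profit: π_F = (402 - 4Q)q_F - (128q_F + q_F²). Setting ∂π_F/∂q_F = 0: 274 - 10q_F - 4(q_V) = 0.
Vertex's profit: π_V = (402 - 4Q)q_V - (140q_V + 2q_V²). Setting ∂π_V/∂q_V = 0: 262 - 12q_V - 4(q_F) = 0.
Rearranging gives the reaction functions q_F = (274 - 4q_V)/10 and q_V = (262 - 4q_F)/12.
Solving the pair: q_F = 280/13, q_V = 381/26.
Total output Q = 941/26, so price P = 402 - 4·(941/26) = 257.2308.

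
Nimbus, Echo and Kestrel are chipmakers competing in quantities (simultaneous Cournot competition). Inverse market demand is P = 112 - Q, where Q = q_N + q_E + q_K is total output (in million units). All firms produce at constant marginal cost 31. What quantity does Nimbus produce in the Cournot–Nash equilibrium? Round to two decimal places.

A representative firm's profit is π_i = q_i(112 - Q) - 31q_i.
Setting ∂π_i/∂q_i = 0 with rivals' quantities fixed: 81 - 2q_i - Σ_{j≠i} q_j = 0.
With identical firms every q_j equals q_i, so Σ_{j≠i} q_j = 2q_i and 81 = 4q_i, giving q_i = 81/4.

20.25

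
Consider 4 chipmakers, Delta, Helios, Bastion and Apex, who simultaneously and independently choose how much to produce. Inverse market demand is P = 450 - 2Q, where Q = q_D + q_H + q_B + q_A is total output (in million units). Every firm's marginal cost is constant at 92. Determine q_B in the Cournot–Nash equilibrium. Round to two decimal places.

A representative firm's profit is π_i = q_i(450 - 2Q) - 92q_i.
First-order condition (treating rivals' output as given): 358 - 4q_i - 2·Σ_{j≠i} q_j = 0.
By symmetry each firm produces the same amount; substituting Σ_{j≠i} q_j = 3q_i yields q_i = 358/10 = 179/5.

35.80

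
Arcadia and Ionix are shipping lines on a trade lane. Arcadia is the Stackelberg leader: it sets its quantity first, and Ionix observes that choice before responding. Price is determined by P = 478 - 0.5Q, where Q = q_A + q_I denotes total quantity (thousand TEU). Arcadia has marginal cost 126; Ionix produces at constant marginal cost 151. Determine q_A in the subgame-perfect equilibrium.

377

Solve by backward induction. Given q_A, the follower Ionix maximises π_I = (478 - (1/2)q_A - (1/2)q_I)q_I - 151q_I.
Setting the follower's marginal profit to zero, 327 - (1/2)q_A - q_I = 0, i.e. q_I = (327 - (1/2)q_A).
The leader anticipates this reaction. Substituting into P = 478 - 0.5Q gives P = 629/2 - (1/4)q_A, so π_A = (629/2 - (1/4)q_A)q_A - 126q_A.
Leader FOC: 377/2 - (1/2)q_A = 0, so q_A = 377.
Then q_I = (327 - (1/2)·377) = 277/2.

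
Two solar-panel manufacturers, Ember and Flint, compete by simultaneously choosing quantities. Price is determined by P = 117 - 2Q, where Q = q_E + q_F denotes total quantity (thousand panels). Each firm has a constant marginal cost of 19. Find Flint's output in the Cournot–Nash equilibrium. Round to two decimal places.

16.33

Each firm earns π_i = (117 - 2Q)q_i - 19q_i.
First-order condition (treating rivals' output as given): 98 - 4q_i - 2q_j = 0.
By symmetry each firm produces the same amount; substituting q_j = q_i yields q_i = 98/6 = 49/3.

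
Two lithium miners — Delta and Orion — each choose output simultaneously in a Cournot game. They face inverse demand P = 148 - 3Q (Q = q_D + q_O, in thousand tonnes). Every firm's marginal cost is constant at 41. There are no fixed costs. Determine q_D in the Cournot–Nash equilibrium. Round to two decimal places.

Each firm earns π_i = (148 - 3Q)q_i - 41q_i.
First-order condition (treating rivals' output as given): 107 - 6q_i - 3q_j = 0.
With identical firms every q_j equals q_i, so q_j = q_i and 107 = 9q_i, giving q_i = 107/9.

11.89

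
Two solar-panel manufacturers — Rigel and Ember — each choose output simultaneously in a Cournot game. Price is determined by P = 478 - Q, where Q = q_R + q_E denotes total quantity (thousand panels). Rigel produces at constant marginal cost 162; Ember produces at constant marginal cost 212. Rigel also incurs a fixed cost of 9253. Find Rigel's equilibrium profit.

Rigel's profit: π_R = (478 - Q)q_R - (162q_R). Setting ∂π_R/∂q_R = 0: 316 - 2q_R - (q_E) = 0.
Ember's profit: π_E = (478 - Q)q_E - (212q_E). Setting ∂π_E/∂q_E = 0: 266 - 2q_E - (q_R) = 0.
So q_R = (316 - q_E)/2 and q_E = (266 - q_R)/2.
Substituting one into the other gives q_R = 122 and q_E = 72.
Price P = 478 - 194 = 284.
Rigel's profit: (284 - 162)·122 - 9253 = 5631.

5631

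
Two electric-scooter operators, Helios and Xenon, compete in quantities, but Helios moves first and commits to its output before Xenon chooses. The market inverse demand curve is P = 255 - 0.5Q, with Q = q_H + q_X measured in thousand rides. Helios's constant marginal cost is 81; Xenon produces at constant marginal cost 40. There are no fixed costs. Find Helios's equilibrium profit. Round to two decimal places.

Solve by backward induction. Given q_H, the follower Xenon maximises π_X = (255 - (1/2)q_H - (1/2)q_X)q_X - 40q_X.
∂π_X/∂q_X = 215 - (1/2)q_H - q_X = 0 gives the reaction function q_X = (215 - (1/2)q_H).
The leader anticipates this reaction. Substituting into P = 255 - 0.5Q gives P = 295/2 - (1/4)q_H, so π_H = (295/2 - (1/4)q_H)q_H - 81q_H.
Maximising: ∂π_H/∂q_H = 133/2 - (1/2)q_H = 0, giving q_H = 133.
Then q_X = (215 - (1/2)·133) = 297/2.
Price P = 255 - (1/2)·(563/2) = 457/4.
Helios's profit: (457/4 - 81)·133 = 4422.2500.

4422.25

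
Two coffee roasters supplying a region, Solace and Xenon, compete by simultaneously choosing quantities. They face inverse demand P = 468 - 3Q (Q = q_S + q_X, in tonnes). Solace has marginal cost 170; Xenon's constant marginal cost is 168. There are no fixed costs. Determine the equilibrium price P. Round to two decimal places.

268.67

Solace's profit: π_S = (468 - 3Q)q_S - (170q_S). Setting ∂π_S/∂q_S = 0: 298 - 6q_S - 3(q_X) = 0.
Xenon's profit: π_X = (468 - 3Q)q_X - (168q_X). Setting ∂π_X/∂q_X = 0: 300 - 6q_X - 3(q_S) = 0.
Best responses: q_S = (298 - 3q_X)/6, q_X = (300 - 3q_S)/6.
Substituting one into the other gives q_S = 296/9 and q_X = 302/9.
Total output Q = 598/9, so price P = 468 - 3·(598/9) = 806/3.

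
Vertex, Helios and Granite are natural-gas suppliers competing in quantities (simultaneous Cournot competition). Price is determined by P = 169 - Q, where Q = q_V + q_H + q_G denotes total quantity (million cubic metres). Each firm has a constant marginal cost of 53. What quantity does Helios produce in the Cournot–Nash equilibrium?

29

A representative firm's profit is π_i = q_i(169 - Q) - 53q_i.
First-order condition (treating rivals' output as given): 116 - 2q_i - Σ_{j≠i} q_j = 0.
By symmetry each firm produces the same amount; substituting Σ_{j≠i} q_j = 2q_i yields q_i = 116/4 = 29.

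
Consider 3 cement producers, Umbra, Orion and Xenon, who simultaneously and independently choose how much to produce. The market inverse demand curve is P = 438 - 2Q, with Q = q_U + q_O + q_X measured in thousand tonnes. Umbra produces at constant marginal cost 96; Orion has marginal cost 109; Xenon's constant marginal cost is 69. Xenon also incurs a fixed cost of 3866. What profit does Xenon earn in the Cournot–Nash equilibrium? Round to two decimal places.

2074.50

Umbra's profit: π_U = (438 - 2Q)q_U - (96q_U). Setting ∂π_U/∂q_U = 0: 342 - 4q_U - 2(q_O + q_X) = 0.
Orion's profit: π_O = (438 - 2Q)q_O - (109q_O). Setting ∂π_O/∂q_O = 0: 329 - 4q_O - 2(q_U + q_X) = 0.
Xenon's first-order condition: 369 - 4q_X - 2(q_U + q_O) = 0.
Adding the 3 conditions: 1040 − 4Q − 4Q = 0, i.e. Q = 130.
Back-substituting: q_U = (342 − 260)/2 = 41, q_O = (329 − 260)/2 = 69/2, q_X = (369 − 260)/2 = 109/2.
Price P = 438 - 2·130 = 178.
Xenon's profit: (178 - 69)·(109/2) - 3866 = 2074.5000.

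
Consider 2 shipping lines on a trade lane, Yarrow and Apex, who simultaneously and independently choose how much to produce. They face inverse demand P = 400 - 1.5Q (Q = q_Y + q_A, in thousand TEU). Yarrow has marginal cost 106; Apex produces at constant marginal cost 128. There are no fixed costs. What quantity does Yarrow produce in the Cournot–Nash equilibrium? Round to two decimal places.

Yarrow's profit: π_Y = (400 - 1.5Q)q_Y - (106q_Y). Setting ∂π_Y/∂q_Y = 0: 294 - 3q_Y - (3/2)(q_A) = 0.
Apex's profit: π_A = (400 - 1.5Q)q_A - (128q_A). Setting ∂π_A/∂q_A = 0: 272 - 3q_A - (3/2)(q_Y) = 0.
So q_Y = (294 - (3/2)q_A)/3 and q_A = (272 - (3/2)q_Y)/3.
Substituting one into the other gives q_Y = 632/9 and q_A = 500/9.

70.22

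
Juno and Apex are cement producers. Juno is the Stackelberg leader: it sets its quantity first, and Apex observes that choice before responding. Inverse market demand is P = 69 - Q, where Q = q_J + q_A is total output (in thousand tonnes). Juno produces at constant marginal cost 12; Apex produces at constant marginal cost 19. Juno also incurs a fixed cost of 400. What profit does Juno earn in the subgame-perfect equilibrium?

Solve by backward induction. Given q_J, the follower Apex maximises π_A = (69 - q_J - q_A)q_A - 19q_A.
∂π_A/∂q_A = 50 - q_J - 2q_A = 0 gives the reaction function q_A = (50 - q_J)/2.
The leader anticipates this reaction. Substituting into P = 69 - Q gives P = 44 - (1/2)q_J, so π_J = (44 - (1/2)q_J)q_J - 12q_J.
The leader's first-order condition 32 - q_J = 0 yields q_J = 32.
Then q_A = (50 - 32)/2 = 9.
Price P = 69 - 41 = 28.
Juno's profit: (28 - 12)·32 - 400 = 112.

112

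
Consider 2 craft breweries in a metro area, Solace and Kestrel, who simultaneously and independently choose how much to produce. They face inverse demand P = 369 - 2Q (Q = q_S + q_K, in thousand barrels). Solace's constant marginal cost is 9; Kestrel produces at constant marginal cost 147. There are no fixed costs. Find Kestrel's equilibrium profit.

Solace's profit: π_S = (369 - 2Q)q_S - (9q_S). Setting ∂π_S/∂q_S = 0: 360 - 4q_S - 2(q_K) = 0.
Kestrel's profit: π_K = (369 - 2Q)q_K - (147q_K). Setting ∂π_K/∂q_K = 0: 222 - 4q_K - 2(q_S) = 0.
Rearranging gives the reaction functions q_S = (360 - 2q_K)/4 and q_K = (222 - 2q_S)/4.
Substituting one into the other gives q_S = 83 and q_K = 14.
Price P = 369 - 2·97 = 175.
Kestrel's profit: (175 - 147)·14 = 392.

392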